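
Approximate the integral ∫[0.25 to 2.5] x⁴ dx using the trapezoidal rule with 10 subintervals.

f(x) = x⁴
a = 0.25, b = 2.5, n = 10
h = (b - a)/n = 0.225000

Trapezoidal rule: (h/2)[f(x₀) + 2f(x₁) + 2f(x₂) + ... + f(xₙ)]

x_0 = 0.2500, f(x_0) = 0.003906, coefficient = 1
x_1 = 0.4750, f(x_1) = 0.050907, coefficient = 2
x_2 = 0.7000, f(x_2) = 0.240100, coefficient = 2
x_3 = 0.9250, f(x_3) = 0.732094, coefficient = 2
x_4 = 1.1500, f(x_4) = 1.749006, coefficient = 2
x_5 = 1.3750, f(x_5) = 3.574463, coefficient = 2
x_6 = 1.6000, f(x_6) = 6.553600, coefficient = 2
x_7 = 1.8250, f(x_7) = 11.093063, coefficient = 2
x_8 = 2.0500, f(x_8) = 17.661006, coefficient = 2
x_9 = 2.2750, f(x_9) = 26.787094, coefficient = 2
x_10 = 2.5000, f(x_10) = 39.062500, coefficient = 1

I ≈ (0.225000/2) × 175.949073 = 19.794271
Exact value: 19.531055
Error: 0.263216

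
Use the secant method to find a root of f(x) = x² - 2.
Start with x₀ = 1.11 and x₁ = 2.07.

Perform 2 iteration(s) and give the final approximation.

f(x) = x² - 2
x₀ = 1.11, x₁ = 2.07

Secant formula: x_{n+1} = x_n - f(x_n)(x_n - x_{n-1})/(f(x_n) - f(x_{n-1}))

Iteration 1:
  f(1.110000) = -0.767900
  f(2.070000) = 2.284900
  x_2 = 2.070000 - 2.284900×(2.070000 - 1.110000)/(2.284900 - (-0.767900))
       = 1.351478
Iteration 2:
  f(2.070000) = 2.284900
  f(1.351478) = -0.173507
  x_3 = 1.351478 - (-0.173507)×(1.351478 - 2.070000)/(-0.173507 - 2.284900)
       = 1.402189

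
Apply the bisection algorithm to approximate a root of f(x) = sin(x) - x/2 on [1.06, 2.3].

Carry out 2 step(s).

f(x) = sin(x) - x/2
Initial interval: [1.06, 2.3]

Iteration 1:
  c_1 = (1.060000 + 2.300000)/2 = 1.680000
  f(c_1) = f(1.680000) = 0.154043
  f(a) × f(c) ≥ 0, new interval: [1.680000, 2.300000]
Iteration 2:
  c_2 = (1.680000 + 2.300000)/2 = 1.990000
  f(c_2) = f(1.990000) = -0.081587
  f(a) × f(c) < 0, new interval: [1.680000, 1.990000]

After 2 iteration(s), the approximation is c_2 = 1.990000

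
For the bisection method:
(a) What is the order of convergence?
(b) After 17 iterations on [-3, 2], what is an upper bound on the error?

(a) Bisection has linear (order 1) convergence; the error is halved each step.

(b) Error bound = (b-a)/2^n = (2 - (-3))/2^{17}
    = 5/2^{17}

(a) 1 (linear); (b) error ≤ 3.81e-05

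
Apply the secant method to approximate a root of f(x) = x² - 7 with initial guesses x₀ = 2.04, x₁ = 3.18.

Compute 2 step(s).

f(x) = x² - 7
x₀ = 2.04, x₁ = 3.18

Secant formula: x_{n+1} = x_n - f(x_n)(x_n - x_{n-1})/(f(x_n) - f(x_{n-1}))

Iteration 1:
  f(2.040000) = -2.838400
  f(3.180000) = 3.112400
  x_2 = 3.180000 - 3.112400×(3.180000 - 2.040000)/(3.112400 - (-2.838400))
       = 2.583755
Iteration 2:
  f(3.180000) = 3.112400
  f(2.583755) = -0.324211
  x_3 = 2.583755 - (-0.324211)×(2.583755 - 3.180000)/(-0.324211 - 3.112400)
       = 2.640005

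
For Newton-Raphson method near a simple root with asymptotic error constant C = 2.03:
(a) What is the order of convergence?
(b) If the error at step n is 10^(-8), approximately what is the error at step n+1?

(a) Newton-Raphson has quadratic (order 2) convergence near simple roots.
    This means |e_{n+1}| ≈ C|e_n|².

(b) With |e_n| = 10^(-8) and C = 2.03:
    |e_{n+1}| ≈ 2.03 × (10^(-8))² = 2.03 × 10^(-16)

(a) 2 (quadratic); (b) |e_{n+1}| ≈ 2.030e-16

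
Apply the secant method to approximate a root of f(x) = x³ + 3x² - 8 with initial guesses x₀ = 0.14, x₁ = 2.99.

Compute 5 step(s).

f(x) = x³ + 3x² - 8
x₀ = 0.14, x₁ = 2.99

Secant formula: x_{n+1} = x_n - f(x_n)(x_n - x_{n-1})/(f(x_n) - f(x_{n-1}))

Iteration 1:
  f(0.140000) = -7.938456
  f(2.990000) = 45.551199
  x_2 = 2.990000 - 45.551199×(2.990000 - 0.140000)/(45.551199 - (-7.938456))
       = 0.562971
Iteration 2:
  f(2.990000) = 45.551199
  f(0.562971) = -6.870763
  x_3 = 0.562971 - (-6.870763)×(0.562971 - 2.990000)/(-6.870763 - 45.551199)
       = 0.881074
Iteration 3:
  f(0.562971) = -6.870763
  f(0.881074) = -4.987159
  x_4 = 0.881074 - (-4.987159)×(0.881074 - 0.562971)/(-4.987159 - (-6.870763))
       = 1.723302
Iteration 4:
  f(0.881074) = -4.987159
  f(1.723302) = 6.027127
  x_5 = 1.723302 - 6.027127×(1.723302 - 0.881074)/(6.027127 - (-4.987159))
       = 1.262426
Iteration 5:
  f(1.723302) = 6.027127
  f(1.262426) = -1.206884
  x_6 = 1.262426 - (-1.206884)×(1.262426 - 1.723302)/(-1.206884 - 6.027127)
       = 1.339317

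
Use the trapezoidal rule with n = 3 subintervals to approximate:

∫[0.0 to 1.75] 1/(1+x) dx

f(x) = 1/(1+x)
a = 0.0, b = 1.75, n = 3
h = (b - a)/n = 0.583333

Trapezoidal rule: (h/2)[f(x₀) + 2f(x₁) + 2f(x₂) + ... + f(xₙ)]

x_0 = 0.0000, f(x_0) = 1.000000, coefficient = 1
x_1 = 0.5833, f(x_1) = 0.631579, coefficient = 2
x_2 = 1.1667, f(x_2) = 0.461538, coefficient = 2
x_3 = 1.7500, f(x_3) = 0.363636, coefficient = 1

I ≈ (0.583333/2) × 3.549871 = 1.035379
Exact value: 1.011601
Error: 0.023778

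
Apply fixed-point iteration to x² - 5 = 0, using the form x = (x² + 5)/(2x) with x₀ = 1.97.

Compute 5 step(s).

Equation: x² - 5 = 0
Fixed-point form: x = (x² + 5)/(2x)
x₀ = 1.97

x_1 = g(1.970000) = 2.254036
x_2 = g(2.254036) = 2.236140
x_3 = g(2.236140) = 2.236068
x_4 = g(2.236068) = 2.236068
x_5 = g(2.236068) = 2.236068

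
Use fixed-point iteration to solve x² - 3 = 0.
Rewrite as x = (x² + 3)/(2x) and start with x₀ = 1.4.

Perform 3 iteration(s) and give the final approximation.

Equation: x² - 3 = 0
Fixed-point form: x = (x² + 3)/(2x)
x₀ = 1.4

x_1 = g(1.400000) = 1.771429
x_2 = g(1.771429) = 1.732488
x_3 = g(1.732488) = 1.732051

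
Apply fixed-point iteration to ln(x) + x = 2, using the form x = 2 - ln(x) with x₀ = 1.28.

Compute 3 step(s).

Equation: ln(x) + x = 2
Fixed-point form: x = 2 - ln(x)
x₀ = 1.28

x_1 = g(1.280000) = 1.753140
x_2 = g(1.753140) = 1.438592
x_3 = g(1.438592) = 1.636335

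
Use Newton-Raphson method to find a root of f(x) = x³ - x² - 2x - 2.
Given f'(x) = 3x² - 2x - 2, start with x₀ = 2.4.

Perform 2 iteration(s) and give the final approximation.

f(x) = x³ - x² - 2x - 2
f'(x) = 3x² - 2x - 2
x₀ = 2.4

Newton-Raphson formula: x_{n+1} = x_n - f(x_n)/f'(x_n)

Iteration 1:
  f(2.400000) = 1.264000
  f'(2.400000) = 10.480000
  x_1 = 2.400000 - 1.264000/10.480000 = 2.279389
Iteration 2:
  f(2.279389) = 0.088436
  f'(2.279389) = 9.028068
  x_2 = 2.279389 - 0.088436/9.028068 = 2.269594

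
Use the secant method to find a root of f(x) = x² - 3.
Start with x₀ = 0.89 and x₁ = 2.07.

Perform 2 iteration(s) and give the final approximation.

f(x) = x² - 3
x₀ = 0.89, x₁ = 2.07

Secant formula: x_{n+1} = x_n - f(x_n)(x_n - x_{n-1})/(f(x_n) - f(x_{n-1}))

Iteration 1:
  f(0.890000) = -2.207900
  f(2.070000) = 1.284900
  x_2 = 2.070000 - 1.284900×(2.070000 - 0.890000)/(1.284900 - (-2.207900))
       = 1.635912
Iteration 2:
  f(2.070000) = 1.284900
  f(1.635912) = -0.323791
  x_3 = 1.635912 - (-0.323791)×(1.635912 - 2.070000)/(-0.323791 - 1.284900)
       = 1.723284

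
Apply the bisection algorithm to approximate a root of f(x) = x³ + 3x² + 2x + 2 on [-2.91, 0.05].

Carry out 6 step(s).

f(x) = x³ + 3x² + 2x + 2
Initial interval: [-2.91, 0.05]

Iteration 1:
  c_1 = (-2.910000 + 0.050000)/2 = -1.430000
  f(c_1) = f(-1.430000) = 2.350493
  f(a) × f(c) < 0, new interval: [-2.910000, -1.430000]
Iteration 2:
  c_2 = (-2.910000 + (-1.430000))/2 = -2.170000
  f(c_2) = f(-2.170000) = 1.568387
  f(a) × f(c) < 0, new interval: [-2.910000, -2.170000]
Iteration 3:
  c_3 = (-2.910000 + (-2.170000))/2 = -2.540000
  f(c_3) = f(-2.540000) = -0.112264
  f(a) × f(c) ≥ 0, new interval: [-2.540000, -2.170000]
Iteration 4:
  c_4 = (-2.540000 + (-2.170000))/2 = -2.355000
  f(c_4) = f(-2.355000) = 0.867186
  f(a) × f(c) < 0, new interval: [-2.540000, -2.355000]
Iteration 5:
  c_5 = (-2.540000 + (-2.355000))/2 = -2.447500
  f(c_5) = f(-2.447500) = 0.414617
  f(a) × f(c) < 0, new interval: [-2.540000, -2.447500]
Iteration 6:
  c_6 = (-2.540000 + (-2.447500))/2 = -2.493750
  f(c_6) = f(-2.493750) = 0.160762
  f(a) × f(c) < 0, new interval: [-2.540000, -2.493750]

After 6 iteration(s), the approximation is c_6 = -2.493750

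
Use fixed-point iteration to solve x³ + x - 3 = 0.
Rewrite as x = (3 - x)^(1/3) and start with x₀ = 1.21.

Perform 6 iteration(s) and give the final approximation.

Equation: x³ + x - 3 = 0
Fixed-point form: x = (3 - x)^(1/3)
x₀ = 1.21

x_1 = g(1.210000) = 1.214184
x_2 = g(1.214184) = 1.213237
x_3 = g(1.213237) = 1.213451
x_4 = g(1.213451) = 1.213403
x_5 = g(1.213403) = 1.213414
x_6 = g(1.213414) = 1.213411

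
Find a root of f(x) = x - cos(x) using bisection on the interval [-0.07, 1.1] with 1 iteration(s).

f(x) = x - cos(x)
Initial interval: [-0.07, 1.1]

Iteration 1:
  c_1 = (-0.070000 + 1.100000)/2 = 0.515000
  f(c_1) = f(0.515000) = -0.355293
  f(a) × f(c) ≥ 0, new interval: [0.515000, 1.100000]

After 1 iteration(s), the approximation is c_1 = 0.515000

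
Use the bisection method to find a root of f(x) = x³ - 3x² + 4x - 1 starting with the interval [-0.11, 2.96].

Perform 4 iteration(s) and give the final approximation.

f(x) = x³ - 3x² + 4x - 1
Initial interval: [-0.11, 2.96]

Iteration 1:
  c_1 = (-0.110000 + 2.960000)/2 = 1.425000
  f(c_1) = f(1.425000) = 1.501766
  f(a) × f(c) < 0, new interval: [-0.110000, 1.425000]
Iteration 2:
  c_2 = (-0.110000 + 1.425000)/2 = 0.657500
  f(c_2) = f(0.657500) = 0.617323
  f(a) × f(c) < 0, new interval: [-0.110000, 0.657500]
Iteration 3:
  c_3 = (-0.110000 + 0.657500)/2 = 0.273750
  f(c_3) = f(0.273750) = -0.109303
  f(a) × f(c) ≥ 0, new interval: [0.273750, 0.657500]
Iteration 4:
  c_4 = (0.273750 + 0.657500)/2 = 0.465625
  f(c_4) = f(0.465625) = 0.313031
  f(a) × f(c) < 0, new interval: [0.273750, 0.465625]

After 4 iteration(s), the approximation is c_4 = 0.465625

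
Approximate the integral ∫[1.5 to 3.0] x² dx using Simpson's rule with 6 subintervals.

f(x) = x²
a = 1.5, b = 3.0, n = 6
h = (b - a)/n = 0.250000

Simpson's rule: (h/3)[f(x₀) + 4f(x₁) + 2f(x₂) + ... + f(xₙ)]

x_0 = 1.5000, f(x_0) = 2.250000, coefficient = 1
x_1 = 1.7500, f(x_1) = 3.062500, coefficient = 4
x_2 = 2.0000, f(x_2) = 4.000000, coefficient = 2
x_3 = 2.2500, f(x_3) = 5.062500, coefficient = 4
x_4 = 2.5000, f(x_4) = 6.250000, coefficient = 2
x_5 = 2.7500, f(x_5) = 7.562500, coefficient = 4
x_6 = 3.0000, f(x_6) = 9.000000, coefficient = 1

I ≈ (0.250000/3) × 94.500000 = 7.875000
Exact value: 7.875000
Error: 0.000000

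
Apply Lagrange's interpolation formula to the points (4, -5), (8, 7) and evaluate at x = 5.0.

Lagrange interpolation formula:
P(x) = Σ yᵢ × Lᵢ(x)
where Lᵢ(x) = Π_{j≠i} (x - xⱼ)/(xᵢ - xⱼ)

L_0(5.0) = (5.0 - 8)/(4 - 8) = 0.750000
L_1(5.0) = (5.0 - 4)/(8 - 4) = 0.250000

P(5.0) = (-5)×L_0(5.0) + 7×L_1(5.0)
P(5.0) = -2.000000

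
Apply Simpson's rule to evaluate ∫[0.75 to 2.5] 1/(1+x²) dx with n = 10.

f(x) = 1/(1+x²)
a = 0.75, b = 2.5, n = 10
h = (b - a)/n = 0.175000

Simpson's rule: (h/3)[f(x₀) + 4f(x₁) + 2f(x₂) + ... + f(xₙ)]

x_0 = 0.7500, f(x_0) = 0.640000, coefficient = 1
x_1 = 0.9250, f(x_1) = 0.538902, coefficient = 4
x_2 = 1.1000, f(x_2) = 0.452489, coefficient = 2
x_3 = 1.2750, f(x_3) = 0.380862, coefficient = 4
x_4 = 1.4500, f(x_4) = 0.322321, coefficient = 2
x_5 = 1.6250, f(x_5) = 0.274678, coefficient = 4
x_6 = 1.8000, f(x_6) = 0.235849, coefficient = 2
x_7 = 1.9750, f(x_7) = 0.204056, coefficient = 4
x_8 = 2.1500, f(x_8) = 0.177857, coefficient = 2
x_9 = 2.3250, f(x_9) = 0.156113, coefficient = 4
x_10 = 2.5000, f(x_10) = 0.137931, coefficient = 1

I ≈ (0.175000/3) × 9.373402 = 0.546782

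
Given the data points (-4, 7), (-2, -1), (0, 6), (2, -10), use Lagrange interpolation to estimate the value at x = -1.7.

Lagrange interpolation formula:
P(x) = Σ yᵢ × Lᵢ(x)
where Lᵢ(x) = Π_{j≠i} (x - xⱼ)/(xᵢ - xⱼ)

L_0(-1.7) = (-1.7 - (-2))/(-4 - (-2)) × (-1.7 - 0)/(-4 - 0) × (-1.7 - 2)/(-4 - 2) = -0.039313
L_1(-1.7) = (-1.7 - (-4))/(-2 - (-4)) × (-1.7 - 0)/(-2 - 0) × (-1.7 - 2)/(-2 - 2) = 0.904187
L_2(-1.7) = (-1.7 - (-4))/(0 - (-4)) × (-1.7 - (-2))/(0 - (-2)) × (-1.7 - 2)/(0 - 2) = 0.159563
L_3(-1.7) = (-1.7 - (-4))/(2 - (-4)) × (-1.7 - (-2))/(2 - (-2)) × (-1.7 - 0)/(2 - 0) = -0.024438

P(-1.7) = 7×L_0(-1.7) + (-1)×L_1(-1.7) + 6×L_2(-1.7) + (-10)×L_3(-1.7)
P(-1.7) = 0.022375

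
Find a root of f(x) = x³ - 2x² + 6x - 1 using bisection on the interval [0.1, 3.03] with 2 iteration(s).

f(x) = x³ - 2x² + 6x - 1
Initial interval: [0.1, 3.03]

Iteration 1:
  c_1 = (0.100000 + 3.030000)/2 = 1.565000
  f(c_1) = f(1.565000) = 7.324587
  f(a) × f(c) < 0, new interval: [0.100000, 1.565000]
Iteration 2:
  c_2 = (0.100000 + 1.565000)/2 = 0.832500
  f(c_2) = f(0.832500) = 3.185857
  f(a) × f(c) < 0, new interval: [0.100000, 0.832500]

After 2 iteration(s), the approximation is c_2 = 0.832500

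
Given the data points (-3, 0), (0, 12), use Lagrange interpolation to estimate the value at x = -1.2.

Lagrange interpolation formula:
P(x) = Σ yᵢ × Lᵢ(x)
where Lᵢ(x) = Π_{j≠i} (x - xⱼ)/(xᵢ - xⱼ)

L_0(-1.2) = (-1.2 - 0)/(-3 - 0) = 0.400000
L_1(-1.2) = (-1.2 - (-3))/(0 - (-3)) = 0.600000

P(-1.2) = 0×L_0(-1.2) + 12×L_1(-1.2)
P(-1.2) = 7.200000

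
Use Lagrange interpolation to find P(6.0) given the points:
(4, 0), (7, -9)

Lagrange interpolation formula:
P(x) = Σ yᵢ × Lᵢ(x)
where Lᵢ(x) = Π_{j≠i} (x - xⱼ)/(xᵢ - xⱼ)

L_0(6.0) = (6.0 - 7)/(4 - 7) = 0.333333
L_1(6.0) = (6.0 - 4)/(7 - 4) = 0.666667

P(6.0) = 0×L_0(6.0) + (-9)×L_1(6.0)
P(6.0) = -6.000000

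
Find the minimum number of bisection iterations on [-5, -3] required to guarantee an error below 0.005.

We need (b-a)/2^n ≤ 0.005
(-3 - (-5))/2^n ≤ 0.005
2/2^n ≤ 0.005
2^n ≥ 400
n ≥ log₂(400) = 8.64
n ≥ 9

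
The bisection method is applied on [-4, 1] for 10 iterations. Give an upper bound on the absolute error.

Bisection error bound: |error| ≤ (b-a)/2^n
|error| ≤ (1 - (-4))/2^10 = 5/2^10
|error| ≤ 0.0048828125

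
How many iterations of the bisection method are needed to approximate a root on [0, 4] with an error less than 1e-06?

We need (b-a)/2^n ≤ 1e-06
(4 - 0)/2^n ≤ 1e-06
4/2^n ≤ 1e-06
2^n ≥ 4000000
n ≥ log₂(4000000) = 21.93
n ≥ 22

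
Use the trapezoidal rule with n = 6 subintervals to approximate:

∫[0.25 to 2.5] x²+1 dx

f(x) = x²+1
a = 0.25, b = 2.5, n = 6
h = (b - a)/n = 0.375000

Trapezoidal rule: (h/2)[f(x₀) + 2f(x₁) + 2f(x₂) + ... + f(xₙ)]

x_0 = 0.2500, f(x_0) = 1.062500, coefficient = 1
x_1 = 0.6250, f(x_1) = 1.390625, coefficient = 2
x_2 = 1.0000, f(x_2) = 2.000000, coefficient = 2
x_3 = 1.3750, f(x_3) = 2.890625, coefficient = 2
x_4 = 1.7500, f(x_4) = 4.062500, coefficient = 2
x_5 = 2.1250, f(x_5) = 5.515625, coefficient = 2
x_6 = 2.5000, f(x_6) = 7.250000, coefficient = 1

I ≈ (0.375000/2) × 40.031250 = 7.505859
Exact value: 7.453125
Error: 0.052734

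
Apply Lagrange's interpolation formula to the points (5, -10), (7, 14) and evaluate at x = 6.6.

Lagrange interpolation formula:
P(x) = Σ yᵢ × Lᵢ(x)
where Lᵢ(x) = Π_{j≠i} (x - xⱼ)/(xᵢ - xⱼ)

L_0(6.6) = (6.6 - 7)/(5 - 7) = 0.200000
L_1(6.6) = (6.6 - 5)/(7 - 5) = 0.800000

P(6.6) = (-10)×L_0(6.6) + 14×L_1(6.6)
P(6.6) = 9.200000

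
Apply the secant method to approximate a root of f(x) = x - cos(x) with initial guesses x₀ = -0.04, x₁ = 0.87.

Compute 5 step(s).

f(x) = x - cos(x)
x₀ = -0.04, x₁ = 0.87

Secant formula: x_{n+1} = x_n - f(x_n)(x_n - x_{n-1})/(f(x_n) - f(x_{n-1}))

Iteration 1:
  f(-0.040000) = -1.039200
  f(0.870000) = 0.225173
  x_2 = 0.870000 - 0.225173×(0.870000 - (-0.040000))/(0.225173 - (-1.039200))
       = 0.707937
Iteration 2:
  f(0.870000) = 0.225173
  f(0.707937) = -0.051768
  x_3 = 0.707937 - (-0.051768)×(0.707937 - 0.870000)/(-0.051768 - 0.225173)
       = 0.738231
Iteration 3:
  f(0.707937) = -0.051768
  f(0.738231) = -0.001429
  x_4 = 0.738231 - (-0.001429)×(0.738231 - 0.707937)/(-0.001429 - (-0.051768))
       = 0.739091
Iteration 4:
  f(0.738231) = -0.001429
  f(0.739091) = 0.000010
  x_5 = 0.739091 - 0.000010×(0.739091 - 0.738231)/(0.000010 - (-0.001429))
       = 0.739085
Iteration 5:
  f(0.739091) = 0.000010
  f(0.739085) = 0.000000
  x_6 = 0.739085 - 0.000000×(0.739085 - 0.739091)/(0.000000 - 0.000010)
       = 0.739085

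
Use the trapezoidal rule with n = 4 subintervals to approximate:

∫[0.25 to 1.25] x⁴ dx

f(x) = x⁴
a = 0.25, b = 1.25, n = 4
h = (b - a)/n = 0.250000

Trapezoidal rule: (h/2)[f(x₀) + 2f(x₁) + 2f(x₂) + ... + f(xₙ)]

x_0 = 0.2500, f(x_0) = 0.003906, coefficient = 1
x_1 = 0.5000, f(x_1) = 0.062500, coefficient = 2
x_2 = 0.7500, f(x_2) = 0.316406, coefficient = 2
x_3 = 1.0000, f(x_3) = 1.000000, coefficient = 2
x_4 = 1.2500, f(x_4) = 2.441406, coefficient = 1

I ≈ (0.250000/2) × 5.203125 = 0.650391
Exact value: 0.610156
Error: 0.040234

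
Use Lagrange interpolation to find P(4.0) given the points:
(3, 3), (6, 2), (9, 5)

Lagrange interpolation formula:
P(x) = Σ yᵢ × Lᵢ(x)
where Lᵢ(x) = Π_{j≠i} (x - xⱼ)/(xᵢ - xⱼ)

L_0(4.0) = (4.0 - 6)/(3 - 6) × (4.0 - 9)/(3 - 9) = 0.555556
L_1(4.0) = (4.0 - 3)/(6 - 3) × (4.0 - 9)/(6 - 9) = 0.555556
L_2(4.0) = (4.0 - 3)/(9 - 3) × (4.0 - 6)/(9 - 6) = -0.111111

P(4.0) = 3×L_0(4.0) + 2×L_1(4.0) + 5×L_2(4.0)
P(4.0) = 2.222222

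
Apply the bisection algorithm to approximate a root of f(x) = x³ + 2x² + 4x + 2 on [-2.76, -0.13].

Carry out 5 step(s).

f(x) = x³ + 2x² + 4x + 2
Initial interval: [-2.76, -0.13]

Iteration 1:
  c_1 = (-2.760000 + (-0.130000))/2 = -1.445000
  f(c_1) = f(-1.445000) = -2.621146
  f(a) × f(c) ≥ 0, new interval: [-1.445000, -0.130000]
Iteration 2:
  c_2 = (-1.445000 + (-0.130000))/2 = -0.787500
  f(c_2) = f(-0.787500) = -0.398061
  f(a) × f(c) ≥ 0, new interval: [-0.787500, -0.130000]
Iteration 3:
  c_3 = (-0.787500 + (-0.130000))/2 = -0.458750
  f(c_3) = f(-0.458750) = 0.489358
  f(a) × f(c) < 0, new interval: [-0.787500, -0.458750]
Iteration 4:
  c_4 = (-0.787500 + (-0.458750))/2 = -0.623125
  f(c_4) = f(-0.623125) = 0.042120
  f(a) × f(c) < 0, new interval: [-0.787500, -0.623125]
Iteration 5:
  c_5 = (-0.787500 + (-0.623125))/2 = -0.705312
  f(c_5) = f(-0.705312) = -0.177187
  f(a) × f(c) ≥ 0, new interval: [-0.705312, -0.623125]

After 5 iteration(s), the approximation is c_5 = -0.705312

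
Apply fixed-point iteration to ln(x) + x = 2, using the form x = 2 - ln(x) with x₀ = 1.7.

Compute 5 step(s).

Equation: ln(x) + x = 2
Fixed-point form: x = 2 - ln(x)
x₀ = 1.7

x_1 = g(1.700000) = 1.469372
x_2 = g(1.469372) = 1.615165
x_3 = g(1.615165) = 1.520563
x_4 = g(1.520563) = 1.580919
x_5 = g(1.580919) = 1.541993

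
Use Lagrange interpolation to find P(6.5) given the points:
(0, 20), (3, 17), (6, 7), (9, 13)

Lagrange interpolation formula:
P(x) = Σ yᵢ × Lᵢ(x)
where Lᵢ(x) = Π_{j≠i} (x - xⱼ)/(xᵢ - xⱼ)

L_0(6.5) = (6.5 - 3)/(0 - 3) × (6.5 - 6)/(0 - 6) × (6.5 - 9)/(0 - 9) = 0.027006
L_1(6.5) = (6.5 - 0)/(3 - 0) × (6.5 - 6)/(3 - 6) × (6.5 - 9)/(3 - 9) = -0.150463
L_2(6.5) = (6.5 - 0)/(6 - 0) × (6.5 - 3)/(6 - 3) × (6.5 - 9)/(6 - 9) = 1.053241
L_3(6.5) = (6.5 - 0)/(9 - 0) × (6.5 - 3)/(9 - 3) × (6.5 - 6)/(9 - 6) = 0.070216

P(6.5) = 20×L_0(6.5) + 17×L_1(6.5) + 7×L_2(6.5) + 13×L_3(6.5)
P(6.5) = 6.267747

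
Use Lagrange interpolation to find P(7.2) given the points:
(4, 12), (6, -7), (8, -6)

Lagrange interpolation formula:
P(x) = Σ yᵢ × Lᵢ(x)
where Lᵢ(x) = Π_{j≠i} (x - xⱼ)/(xᵢ - xⱼ)

L_0(7.2) = (7.2 - 6)/(4 - 6) × (7.2 - 8)/(4 - 8) = -0.120000
L_1(7.2) = (7.2 - 4)/(6 - 4) × (7.2 - 8)/(6 - 8) = 0.640000
L_2(7.2) = (7.2 - 4)/(8 - 4) × (7.2 - 6)/(8 - 6) = 0.480000

P(7.2) = 12×L_0(7.2) + (-7)×L_1(7.2) + (-6)×L_2(7.2)
P(7.2) = -8.800000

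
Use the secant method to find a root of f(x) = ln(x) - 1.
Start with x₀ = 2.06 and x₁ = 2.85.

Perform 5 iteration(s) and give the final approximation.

f(x) = ln(x) - 1
x₀ = 2.06, x₁ = 2.85

Secant formula: x_{n+1} = x_n - f(x_n)(x_n - x_{n-1})/(f(x_n) - f(x_{n-1}))

Iteration 1:
  f(2.060000) = -0.277294
  f(2.850000) = 0.047319
  x_2 = 2.850000 - 0.047319×(2.850000 - 2.060000)/(0.047319 - (-0.277294))
       = 2.734841
Iteration 2:
  f(2.850000) = 0.047319
  f(2.734841) = 0.006073
  x_3 = 2.734841 - 0.006073×(2.734841 - 2.850000)/(0.006073 - 0.047319)
       = 2.717884
Iteration 3:
  f(2.734841) = 0.006073
  f(2.717884) = -0.000146
  x_4 = 2.717884 - (-0.000146)×(2.717884 - 2.734841)/(-0.000146 - 0.006073)
       = 2.718283
Iteration 4:
  f(2.717884) = -0.000146
  f(2.718283) = 0.000000
  x_5 = 2.718283 - 0.000000×(2.718283 - 2.717884)/(0.000000 - (-0.000146))
       = 2.718282
Iteration 5:
  f(2.718283) = 0.000000
  f(2.718282) = 0.000000
  x_6 = 2.718282 - 0.000000×(2.718282 - 2.718283)/(0.000000 - 0.000000)
       = 2.718282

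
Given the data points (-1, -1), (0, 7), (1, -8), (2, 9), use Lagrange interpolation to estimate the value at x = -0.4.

Lagrange interpolation formula:
P(x) = Σ yᵢ × Lᵢ(x)
where Lᵢ(x) = Π_{j≠i} (x - xⱼ)/(xᵢ - xⱼ)

L_0(-0.4) = (-0.4 - 0)/(-1 - 0) × (-0.4 - 1)/(-1 - 1) × (-0.4 - 2)/(-1 - 2) = 0.224000
L_1(-0.4) = (-0.4 - (-1))/(0 - (-1)) × (-0.4 - 1)/(0 - 1) × (-0.4 - 2)/(0 - 2) = 1.008000
L_2(-0.4) = (-0.4 - (-1))/(1 - (-1)) × (-0.4 - 0)/(1 - 0) × (-0.4 - 2)/(1 - 2) = -0.288000
L_3(-0.4) = (-0.4 - (-1))/(2 - (-1)) × (-0.4 - 0)/(2 - 0) × (-0.4 - 1)/(2 - 1) = 0.056000

P(-0.4) = (-1)×L_0(-0.4) + 7×L_1(-0.4) + (-8)×L_2(-0.4) + 9×L_3(-0.4)
P(-0.4) = 9.640000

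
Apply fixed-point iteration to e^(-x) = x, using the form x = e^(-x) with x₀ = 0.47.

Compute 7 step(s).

Equation: e^(-x) = x
Fixed-point form: x = e^(-x)
x₀ = 0.47

x_1 = g(0.470000) = 0.625002
x_2 = g(0.625002) = 0.535260
x_3 = g(0.535260) = 0.585517
x_4 = g(0.585517) = 0.556818
x_5 = g(0.556818) = 0.573030
x_6 = g(0.573030) = 0.563815
x_7 = g(0.563815) = 0.569034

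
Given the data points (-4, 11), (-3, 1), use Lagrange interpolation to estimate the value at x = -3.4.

Lagrange interpolation formula:
P(x) = Σ yᵢ × Lᵢ(x)
where Lᵢ(x) = Π_{j≠i} (x - xⱼ)/(xᵢ - xⱼ)

L_0(-3.4) = (-3.4 - (-3))/(-4 - (-3)) = 0.400000
L_1(-3.4) = (-3.4 - (-4))/(-3 - (-4)) = 0.600000

P(-3.4) = 11×L_0(-3.4) + 1×L_1(-3.4)
P(-3.4) = 5.000000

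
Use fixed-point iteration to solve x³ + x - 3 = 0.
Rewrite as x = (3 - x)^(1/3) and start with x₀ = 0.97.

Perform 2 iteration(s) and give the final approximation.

Equation: x³ + x - 3 = 0
Fixed-point form: x = (3 - x)^(1/3)
x₀ = 0.97

x_1 = g(0.970000) = 1.266189
x_2 = g(1.266189) = 1.201344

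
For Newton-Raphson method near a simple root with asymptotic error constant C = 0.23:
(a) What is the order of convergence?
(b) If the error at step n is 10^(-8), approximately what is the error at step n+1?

(a) Newton-Raphson has quadratic (order 2) convergence near simple roots.
    This means |e_{n+1}| ≈ C|e_n|².

(b) With |e_n| = 10^(-8) and C = 0.23:
    |e_{n+1}| ≈ 0.23 × (10^(-8))² = 0.23 × 10^(-16)

(a) 2 (quadratic); (b) |e_{n+1}| ≈ 2.300e-17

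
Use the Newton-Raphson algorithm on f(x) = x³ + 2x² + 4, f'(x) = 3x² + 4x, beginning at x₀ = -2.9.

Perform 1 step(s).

f(x) = x³ + 2x² + 4
f'(x) = 3x² + 4x
x₀ = -2.9

Newton-Raphson formula: x_{n+1} = x_n - f(x_n)/f'(x_n)

Iteration 1:
  f(-2.900000) = -3.569000
  f'(-2.900000) = 13.630000
  x_1 = -2.900000 - (-3.569000)/13.630000 = -2.638151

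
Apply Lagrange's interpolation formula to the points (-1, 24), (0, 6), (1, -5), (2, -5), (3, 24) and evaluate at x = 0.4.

Lagrange interpolation formula:
P(x) = Σ yᵢ × Lᵢ(x)
where Lᵢ(x) = Π_{j≠i} (x - xⱼ)/(xᵢ - xⱼ)

L_0(0.4) = (0.4 - 0)/(-1 - 0) × (0.4 - 1)/(-1 - 1) × (0.4 - 2)/(-1 - 2) × (0.4 - 3)/(-1 - 3) = -0.041600
L_1(0.4) = (0.4 - (-1))/(0 - (-1)) × (0.4 - 1)/(0 - 1) × (0.4 - 2)/(0 - 2) × (0.4 - 3)/(0 - 3) = 0.582400
L_2(0.4) = (0.4 - (-1))/(1 - (-1)) × (0.4 - 0)/(1 - 0) × (0.4 - 2)/(1 - 2) × (0.4 - 3)/(1 - 3) = 0.582400
L_3(0.4) = (0.4 - (-1))/(2 - (-1)) × (0.4 - 0)/(2 - 0) × (0.4 - 1)/(2 - 1) × (0.4 - 3)/(2 - 3) = -0.145600
L_4(0.4) = (0.4 - (-1))/(3 - (-1)) × (0.4 - 0)/(3 - 0) × (0.4 - 1)/(3 - 1) × (0.4 - 2)/(3 - 2) = 0.022400

P(0.4) = 24×L_0(0.4) + 6×L_1(0.4) + (-5)×L_2(0.4) + (-5)×L_3(0.4) + 24×L_4(0.4)
P(0.4) = 0.849600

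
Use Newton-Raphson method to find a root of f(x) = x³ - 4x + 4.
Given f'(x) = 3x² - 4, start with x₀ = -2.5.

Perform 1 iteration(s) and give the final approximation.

f(x) = x³ - 4x + 4
f'(x) = 3x² - 4
x₀ = -2.5

Newton-Raphson formula: x_{n+1} = x_n - f(x_n)/f'(x_n)

Iteration 1:
  f(-2.500000) = -1.625000
  f'(-2.500000) = 14.750000
  x_1 = -2.500000 - (-1.625000)/14.750000 = -2.389831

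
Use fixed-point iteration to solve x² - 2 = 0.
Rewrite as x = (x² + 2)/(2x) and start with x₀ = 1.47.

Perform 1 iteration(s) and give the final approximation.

Equation: x² - 2 = 0
Fixed-point form: x = (x² + 2)/(2x)
x₀ = 1.47

x_1 = g(1.470000) = 1.415272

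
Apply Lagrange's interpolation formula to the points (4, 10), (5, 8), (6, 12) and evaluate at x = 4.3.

Lagrange interpolation formula:
P(x) = Σ yᵢ × Lᵢ(x)
where Lᵢ(x) = Π_{j≠i} (x - xⱼ)/(xᵢ - xⱼ)

L_0(4.3) = (4.3 - 5)/(4 - 5) × (4.3 - 6)/(4 - 6) = 0.595000
L_1(4.3) = (4.3 - 4)/(5 - 4) × (4.3 - 6)/(5 - 6) = 0.510000
L_2(4.3) = (4.3 - 4)/(6 - 4) × (4.3 - 5)/(6 - 5) = -0.105000

P(4.3) = 10×L_0(4.3) + 8×L_1(4.3) + 12×L_2(4.3)
P(4.3) = 8.770000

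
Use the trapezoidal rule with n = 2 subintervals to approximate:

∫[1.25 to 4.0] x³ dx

f(x) = x³
a = 1.25, b = 4.0, n = 2
h = (b - a)/n = 1.375000

Trapezoidal rule: (h/2)[f(x₀) + 2f(x₁) + 2f(x₂) + ... + f(xₙ)]

x_0 = 1.2500, f(x_0) = 1.953125, coefficient = 1
x_1 = 2.6250, f(x_1) = 18.087891, coefficient = 2
x_2 = 4.0000, f(x_2) = 64.000000, coefficient = 1

I ≈ (1.375000/2) × 102.128906 = 70.213623
Exact value: 63.389648
Error: 6.823975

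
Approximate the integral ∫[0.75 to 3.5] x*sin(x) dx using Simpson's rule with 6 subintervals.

f(x) = x*sin(x)
a = 0.75, b = 3.5, n = 6
h = (b - a)/n = 0.458333

Simpson's rule: (h/3)[f(x₀) + 4f(x₁) + 2f(x₂) + ... + f(xₙ)]

x_0 = 0.7500, f(x_0) = 0.511229, coefficient = 1
x_1 = 1.2083, f(x_1) = 1.129823, coefficient = 4
x_2 = 1.6667, f(x_2) = 1.659013, coefficient = 2
x_3 = 2.1250, f(x_3) = 1.806930, coefficient = 4
x_4 = 2.5833, f(x_4) = 1.368419, coefficient = 2
x_5 = 3.0417, f(x_5) = 0.303436, coefficient = 4
x_6 = 3.5000, f(x_6) = -1.227741, coefficient = 1

I ≈ (0.458333/3) × 18.299108 = 2.795697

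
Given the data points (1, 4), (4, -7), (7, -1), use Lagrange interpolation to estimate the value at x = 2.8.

Lagrange interpolation formula:
P(x) = Σ yᵢ × Lᵢ(x)
where Lᵢ(x) = Π_{j≠i} (x - xⱼ)/(xᵢ - xⱼ)

L_0(2.8) = (2.8 - 4)/(1 - 4) × (2.8 - 7)/(1 - 7) = 0.280000
L_1(2.8) = (2.8 - 1)/(4 - 1) × (2.8 - 7)/(4 - 7) = 0.840000
L_2(2.8) = (2.8 - 1)/(7 - 1) × (2.8 - 4)/(7 - 4) = -0.120000

P(2.8) = 4×L_0(2.8) + (-7)×L_1(2.8) + (-1)×L_2(2.8)
P(2.8) = -4.640000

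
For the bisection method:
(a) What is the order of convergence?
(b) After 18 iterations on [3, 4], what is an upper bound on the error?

(a) Bisection has linear (order 1) convergence; the error is halved each step.

(b) Error bound = (b-a)/2^n = (4 - 3)/2^{18}
    = 1/2^{18}

(a) 1 (linear); (b) error ≤ 3.81e-06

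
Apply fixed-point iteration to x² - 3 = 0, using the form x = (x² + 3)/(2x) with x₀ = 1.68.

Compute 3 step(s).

Equation: x² - 3 = 0
Fixed-point form: x = (x² + 3)/(2x)
x₀ = 1.68

x_1 = g(1.680000) = 1.732857
x_2 = g(1.732857) = 1.732051
x_3 = g(1.732051) = 1.732051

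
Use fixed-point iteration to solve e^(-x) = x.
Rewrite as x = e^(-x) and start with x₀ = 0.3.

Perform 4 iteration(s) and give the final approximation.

Equation: e^(-x) = x
Fixed-point form: x = e^(-x)
x₀ = 0.3

x_1 = g(0.300000) = 0.740818
x_2 = g(0.740818) = 0.476724
x_3 = g(0.476724) = 0.620814
x_4 = g(0.620814) = 0.537507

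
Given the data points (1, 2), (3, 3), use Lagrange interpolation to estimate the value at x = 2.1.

Lagrange interpolation formula:
P(x) = Σ yᵢ × Lᵢ(x)
where Lᵢ(x) = Π_{j≠i} (x - xⱼ)/(xᵢ - xⱼ)

L_0(2.1) = (2.1 - 3)/(1 - 3) = 0.450000
L_1(2.1) = (2.1 - 1)/(3 - 1) = 0.550000

P(2.1) = 2×L_0(2.1) + 3×L_1(2.1)
P(2.1) = 2.550000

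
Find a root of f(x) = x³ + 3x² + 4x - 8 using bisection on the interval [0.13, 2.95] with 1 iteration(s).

f(x) = x³ + 3x² + 4x - 8
Initial interval: [0.13, 2.95]

Iteration 1:
  c_1 = (0.130000 + 2.950000)/2 = 1.540000
  f(c_1) = f(1.540000) = 8.927064
  f(a) × f(c) < 0, new interval: [0.130000, 1.540000]

After 1 iteration(s), the approximation is c_1 = 1.540000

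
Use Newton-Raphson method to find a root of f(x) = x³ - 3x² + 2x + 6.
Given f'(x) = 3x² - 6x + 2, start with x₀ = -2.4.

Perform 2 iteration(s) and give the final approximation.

f(x) = x³ - 3x² + 2x + 6
f'(x) = 3x² - 6x + 2
x₀ = -2.4

Newton-Raphson formula: x_{n+1} = x_n - f(x_n)/f'(x_n)

Iteration 1:
  f(-2.400000) = -29.904000
  f'(-2.400000) = 33.680000
  x_1 = -2.400000 - (-29.904000)/33.680000 = -1.512114
Iteration 2:
  f(-1.512114) = -7.341126
  f'(-1.512114) = 17.932150
  x_2 = -1.512114 - (-7.341126)/17.932150 = -1.102731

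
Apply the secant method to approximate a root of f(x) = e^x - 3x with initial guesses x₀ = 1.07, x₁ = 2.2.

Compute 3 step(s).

f(x) = e^x - 3x
x₀ = 1.07, x₁ = 2.2

Secant formula: x_{n+1} = x_n - f(x_n)(x_n - x_{n-1})/(f(x_n) - f(x_{n-1}))

Iteration 1:
  f(1.070000) = -0.294621
  f(2.200000) = 2.425013
  x_2 = 2.200000 - 2.425013×(2.200000 - 1.070000)/(2.425013 - (-0.294621))
       = 1.192414
Iteration 2:
  f(2.200000) = 2.425013
  f(1.192414) = -0.282216
  x_3 = 1.192414 - (-0.282216)×(1.192414 - 2.200000)/(-0.282216 - 2.425013)
       = 1.297450
Iteration 3:
  f(1.192414) = -0.282216
  f(1.297450) = -0.232398
  x_4 = 1.297450 - (-0.232398)×(1.297450 - 1.192414)/(-0.232398 - (-0.282216))
       = 1.787436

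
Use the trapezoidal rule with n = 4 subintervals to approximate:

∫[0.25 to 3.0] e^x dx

f(x) = e^x
a = 0.25, b = 3.0, n = 4
h = (b - a)/n = 0.687500

Trapezoidal rule: (h/2)[f(x₀) + 2f(x₁) + 2f(x₂) + ... + f(xₙ)]

x_0 = 0.2500, f(x_0) = 1.284025, coefficient = 1
x_1 = 0.9375, f(x_1) = 2.553589, coefficient = 2
x_2 = 1.6250, f(x_2) = 5.078419, coefficient = 2
x_3 = 2.3125, f(x_3) = 10.099642, coefficient = 2
x_4 = 3.0000, f(x_4) = 20.085537, coefficient = 1

I ≈ (0.687500/2) × 56.832864 = 19.536297
Exact value: 18.801512
Error: 0.734785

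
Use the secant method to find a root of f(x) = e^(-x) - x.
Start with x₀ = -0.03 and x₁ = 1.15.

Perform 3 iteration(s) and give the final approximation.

f(x) = e^(-x) - x
x₀ = -0.03, x₁ = 1.15

Secant formula: x_{n+1} = x_n - f(x_n)(x_n - x_{n-1})/(f(x_n) - f(x_{n-1}))

Iteration 1:
  f(-0.030000) = 1.060455
  f(1.150000) = -0.833363
  x_2 = 1.150000 - (-0.833363)×(1.150000 - (-0.030000))/(-0.833363 - 1.060455)
       = 0.630748
Iteration 2:
  f(1.150000) = -0.833363
  f(0.630748) = -0.098554
  x_3 = 0.630748 - (-0.098554)×(0.630748 - 1.150000)/(-0.098554 - (-0.833363))
       = 0.561105
Iteration 3:
  f(0.630748) = -0.098554
  f(0.561105) = 0.009474
  x_4 = 0.561105 - 0.009474×(0.561105 - 0.630748)/(0.009474 - (-0.098554))
       = 0.567212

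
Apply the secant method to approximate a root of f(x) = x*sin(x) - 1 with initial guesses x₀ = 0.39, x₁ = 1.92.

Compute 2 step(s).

f(x) = x*sin(x) - 1
x₀ = 0.39, x₁ = 1.92

Secant formula: x_{n+1} = x_n - f(x_n)(x_n - x_{n-1})/(f(x_n) - f(x_{n-1}))

Iteration 1:
  f(0.390000) = -0.851727
  f(1.920000) = 0.804119
  x_2 = 1.920000 - 0.804119×(1.920000 - 0.390000)/(0.804119 - (-0.851727))
       = 1.176995
Iteration 2:
  f(1.920000) = 0.804119
  f(1.176995) = 0.086904
  x_3 = 1.176995 - 0.086904×(1.176995 - 1.920000)/(0.086904 - 0.804119)
       = 1.086966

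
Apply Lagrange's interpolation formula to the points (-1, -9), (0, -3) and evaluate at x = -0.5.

Lagrange interpolation formula:
P(x) = Σ yᵢ × Lᵢ(x)
where Lᵢ(x) = Π_{j≠i} (x - xⱼ)/(xᵢ - xⱼ)

L_0(-0.5) = (-0.5 - 0)/(-1 - 0) = 0.500000
L_1(-0.5) = (-0.5 - (-1))/(0 - (-1)) = 0.500000

P(-0.5) = (-9)×L_0(-0.5) + (-3)×L_1(-0.5)
P(-0.5) = -6.000000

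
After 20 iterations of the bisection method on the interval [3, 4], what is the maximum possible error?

Bisection error bound: |error| ≤ (b-a)/2^n
|error| ≤ (4 - 3)/2^20 = 1/2^20
|error| ≤ 0.0000009537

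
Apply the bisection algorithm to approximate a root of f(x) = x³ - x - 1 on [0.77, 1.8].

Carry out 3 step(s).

f(x) = x³ - x - 1
Initial interval: [0.77, 1.8]

Iteration 1:
  c_1 = (0.770000 + 1.800000)/2 = 1.285000
  f(c_1) = f(1.285000) = -0.163176
  f(a) × f(c) ≥ 0, new interval: [1.285000, 1.800000]
Iteration 2:
  c_2 = (1.285000 + 1.800000)/2 = 1.542500
  f(c_2) = f(1.542500) = 1.127580
  f(a) × f(c) < 0, new interval: [1.285000, 1.542500]
Iteration 3:
  c_3 = (1.285000 + 1.542500)/2 = 1.413750
  f(c_3) = f(1.413750) = 0.411897
  f(a) × f(c) < 0, new interval: [1.285000, 1.413750]

After 3 iteration(s), the approximation is c_3 = 1.413750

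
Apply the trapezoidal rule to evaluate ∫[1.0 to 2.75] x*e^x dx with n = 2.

f(x) = x*e^x
a = 1.0, b = 2.75, n = 2
h = (b - a)/n = 0.875000

Trapezoidal rule: (h/2)[f(x₀) + 2f(x₁) + 2f(x₂) + ... + f(xₙ)]

x_0 = 1.0000, f(x_0) = 2.718282, coefficient = 1
x_1 = 1.8750, f(x_1) = 12.226536, coefficient = 2
x_2 = 2.7500, f(x_2) = 43.017238, coefficient = 1

I ≈ (0.875000/2) × 70.188591 = 30.707509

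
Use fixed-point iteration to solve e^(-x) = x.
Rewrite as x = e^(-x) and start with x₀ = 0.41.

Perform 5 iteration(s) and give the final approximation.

Equation: e^(-x) = x
Fixed-point form: x = e^(-x)
x₀ = 0.41

x_1 = g(0.410000) = 0.663650
x_2 = g(0.663650) = 0.514968
x_3 = g(0.514968) = 0.597520
x_4 = g(0.597520) = 0.550175
x_5 = g(0.550175) = 0.576849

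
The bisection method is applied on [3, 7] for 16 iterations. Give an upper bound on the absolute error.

Bisection error bound: |error| ≤ (b-a)/2^n
|error| ≤ (7 - 3)/2^16 = 4/2^16
|error| ≤ 0.0000610352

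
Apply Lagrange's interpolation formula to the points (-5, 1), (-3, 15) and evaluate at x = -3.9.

Lagrange interpolation formula:
P(x) = Σ yᵢ × Lᵢ(x)
where Lᵢ(x) = Π_{j≠i} (x - xⱼ)/(xᵢ - xⱼ)

L_0(-3.9) = (-3.9 - (-3))/(-5 - (-3)) = 0.450000
L_1(-3.9) = (-3.9 - (-5))/(-3 - (-5)) = 0.550000

P(-3.9) = 1×L_0(-3.9) + 15×L_1(-3.9)
P(-3.9) = 8.700000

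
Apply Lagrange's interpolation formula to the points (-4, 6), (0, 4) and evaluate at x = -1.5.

Lagrange interpolation formula:
P(x) = Σ yᵢ × Lᵢ(x)
where Lᵢ(x) = Π_{j≠i} (x - xⱼ)/(xᵢ - xⱼ)

L_0(-1.5) = (-1.5 - 0)/(-4 - 0) = 0.375000
L_1(-1.5) = (-1.5 - (-4))/(0 - (-4)) = 0.625000

P(-1.5) = 6×L_0(-1.5) + 4×L_1(-1.5)
P(-1.5) = 4.750000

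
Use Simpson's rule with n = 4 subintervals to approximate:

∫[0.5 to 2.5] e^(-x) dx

f(x) = e^(-x)
a = 0.5, b = 2.5, n = 4
h = (b - a)/n = 0.500000

Simpson's rule: (h/3)[f(x₀) + 4f(x₁) + 2f(x₂) + ... + f(xₙ)]

x_0 = 0.5000, f(x_0) = 0.606531, coefficient = 1
x_1 = 1.0000, f(x_1) = 0.367879, coefficient = 4
x_2 = 1.5000, f(x_2) = 0.223130, coefficient = 2
x_3 = 2.0000, f(x_3) = 0.135335, coefficient = 4
x_4 = 2.5000, f(x_4) = 0.082085, coefficient = 1

I ≈ (0.500000/3) × 3.147735 = 0.524622
Exact value: 0.524446
Error: 0.000177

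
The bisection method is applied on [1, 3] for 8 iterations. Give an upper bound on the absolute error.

Bisection error bound: |error| ≤ (b-a)/2^n
|error| ≤ (3 - 1)/2^8 = 2/2^8
|error| ≤ 0.0078125000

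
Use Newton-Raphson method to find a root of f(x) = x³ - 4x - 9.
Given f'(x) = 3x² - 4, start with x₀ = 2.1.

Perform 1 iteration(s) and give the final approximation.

f(x) = x³ - 4x - 9
f'(x) = 3x² - 4
x₀ = 2.1

Newton-Raphson formula: x_{n+1} = x_n - f(x_n)/f'(x_n)

Iteration 1:
  f(2.100000) = -8.139000
  f'(2.100000) = 9.230000
  x_1 = 2.100000 - (-8.139000)/9.230000 = 2.981798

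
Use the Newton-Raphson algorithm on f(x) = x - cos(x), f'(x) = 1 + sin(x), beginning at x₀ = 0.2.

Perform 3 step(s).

f(x) = x - cos(x)
f'(x) = 1 + sin(x)
x₀ = 0.2

Newton-Raphson formula: x_{n+1} = x_n - f(x_n)/f'(x_n)

Iteration 1:
  f(0.200000) = -0.780067
  f'(0.200000) = 1.198669
  x_1 = 0.200000 - (-0.780067)/1.198669 = 0.850777
Iteration 2:
  f(0.850777) = 0.191378
  f'(0.850777) = 1.751793
  x_2 = 0.850777 - 0.191378/1.751793 = 0.741530
Iteration 3:
  f(0.741530) = 0.004094
  f'(0.741530) = 1.675417
  x_3 = 0.741530 - 0.004094/1.675417 = 0.739086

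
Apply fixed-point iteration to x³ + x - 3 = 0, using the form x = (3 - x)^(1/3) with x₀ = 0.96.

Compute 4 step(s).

Equation: x³ + x - 3 = 0
Fixed-point form: x = (3 - x)^(1/3)
x₀ = 0.96

x_1 = g(0.960000) = 1.268265
x_2 = g(1.268265) = 1.200864
x_3 = g(1.200864) = 1.216246
x_4 = g(1.216246) = 1.212770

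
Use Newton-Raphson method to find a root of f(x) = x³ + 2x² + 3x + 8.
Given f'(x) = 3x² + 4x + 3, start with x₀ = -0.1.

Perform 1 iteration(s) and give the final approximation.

f(x) = x³ + 2x² + 3x + 8
f'(x) = 3x² + 4x + 3
x₀ = -0.1

Newton-Raphson formula: x_{n+1} = x_n - f(x_n)/f'(x_n)

Iteration 1:
  f(-0.100000) = 7.719000
  f'(-0.100000) = 2.630000
  x_1 = -0.100000 - 7.719000/2.630000 = -3.034981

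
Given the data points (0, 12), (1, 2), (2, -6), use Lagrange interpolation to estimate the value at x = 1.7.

Lagrange interpolation formula:
P(x) = Σ yᵢ × Lᵢ(x)
where Lᵢ(x) = Π_{j≠i} (x - xⱼ)/(xᵢ - xⱼ)

L_0(1.7) = (1.7 - 1)/(0 - 1) × (1.7 - 2)/(0 - 2) = -0.105000
L_1(1.7) = (1.7 - 0)/(1 - 0) × (1.7 - 2)/(1 - 2) = 0.510000
L_2(1.7) = (1.7 - 0)/(2 - 0) × (1.7 - 1)/(2 - 1) = 0.595000

P(1.7) = 12×L_0(1.7) + 2×L_1(1.7) + (-6)×L_2(1.7)
P(1.7) = -3.810000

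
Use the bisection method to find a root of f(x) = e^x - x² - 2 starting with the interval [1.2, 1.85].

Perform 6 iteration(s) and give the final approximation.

f(x) = e^x - x² - 2
Initial interval: [1.2, 1.85]

Iteration 1:
  c_1 = (1.200000 + 1.850000)/2 = 1.525000
  f(c_1) = f(1.525000) = 0.269519
  f(a) × f(c) < 0, new interval: [1.200000, 1.525000]
Iteration 2:
  c_2 = (1.200000 + 1.525000)/2 = 1.362500
  f(c_2) = f(1.362500) = 0.049540
  f(a) × f(c) < 0, new interval: [1.200000, 1.362500]
Iteration 3:
  c_3 = (1.200000 + 1.362500)/2 = 1.281250
  f(c_3) = f(1.281250) = -0.040463
  f(a) × f(c) ≥ 0, new interval: [1.281250, 1.362500]
Iteration 4:
  c_4 = (1.281250 + 1.362500)/2 = 1.321875
  f(c_4) = f(1.321875) = 0.003093
  f(a) × f(c) < 0, new interval: [1.281250, 1.321875]
Iteration 5:
  c_5 = (1.281250 + 1.321875)/2 = 1.301562
  f(c_5) = f(1.301562) = -0.019031
  f(a) × f(c) ≥ 0, new interval: [1.301562, 1.321875]
Iteration 6:
  c_6 = (1.301562 + 1.321875)/2 = 1.311719
  f(c_6) = f(1.311719) = -0.008057
  f(a) × f(c) ≥ 0, new interval: [1.311719, 1.321875]

After 6 iteration(s), the approximation is c_6 = 1.311719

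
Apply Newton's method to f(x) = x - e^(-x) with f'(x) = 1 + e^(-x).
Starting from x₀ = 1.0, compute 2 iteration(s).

f(x) = x - e^(-x)
f'(x) = 1 + e^(-x)
x₀ = 1.0

Newton-Raphson formula: x_{n+1} = x_n - f(x_n)/f'(x_n)

Iteration 1:
  f(1.000000) = 0.632121
  f'(1.000000) = 1.367879
  x_1 = 1.000000 - 0.632121/1.367879 = 0.537883
Iteration 2:
  f(0.537883) = -0.046100
  f'(0.537883) = 1.583983
  x_2 = 0.537883 - (-0.046100)/1.583983 = 0.566987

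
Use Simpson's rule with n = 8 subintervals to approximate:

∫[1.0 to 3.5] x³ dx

f(x) = x³
a = 1.0, b = 3.5, n = 8
h = (b - a)/n = 0.312500

Simpson's rule: (h/3)[f(x₀) + 4f(x₁) + 2f(x₂) + ... + f(xₙ)]

x_0 = 1.0000, f(x_0) = 1.000000, coefficient = 1
x_1 = 1.3125, f(x_1) = 2.260986, coefficient = 4
x_2 = 1.6250, f(x_2) = 4.291016, coefficient = 2
x_3 = 1.9375, f(x_3) = 7.273193, coefficient = 4
x_4 = 2.2500, f(x_4) = 11.390625, coefficient = 2
x_5 = 2.5625, f(x_5) = 16.826416, coefficient = 4
x_6 = 2.8750, f(x_6) = 23.763672, coefficient = 2
x_7 = 3.1875, f(x_7) = 32.385498, coefficient = 4
x_8 = 3.5000, f(x_8) = 42.875000, coefficient = 1

I ≈ (0.312500/3) × 357.750000 = 37.265625
Exact value: 37.265625
Error: 0.000000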